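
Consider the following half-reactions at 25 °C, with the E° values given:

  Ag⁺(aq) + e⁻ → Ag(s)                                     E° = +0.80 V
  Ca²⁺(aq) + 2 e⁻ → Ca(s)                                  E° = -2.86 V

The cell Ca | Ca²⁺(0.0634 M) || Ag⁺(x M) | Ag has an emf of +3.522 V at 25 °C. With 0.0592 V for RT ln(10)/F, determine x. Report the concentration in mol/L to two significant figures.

Ag⁺/Ag is the cathode, Ca²⁺/Ca the anode: E°cell = +3.66 V, n = 2.
Overall reaction: 2 Ag⁺(aq) + Ca(s) → 2 Ag(s) + Ca²⁺(aq); Q = [Ca²⁺]^1/[Ag⁺]^2.
From E = E° − (0.0592/n) log Q: log Q = (E° − E)·n/0.0592 = (+3.66 − (+3.522))·2/0.0592 = 4.6622.
So 2·log[Ag⁺] = 1·log(0.0634) − log Q = -1.1979 − (4.6622) = -5.8601; log[Ag⁺] = -5.8601 / 2 = -2.9301; [Ag⁺] = 10^(-2.9301) ≈ 0.0012 M.

0.0012 M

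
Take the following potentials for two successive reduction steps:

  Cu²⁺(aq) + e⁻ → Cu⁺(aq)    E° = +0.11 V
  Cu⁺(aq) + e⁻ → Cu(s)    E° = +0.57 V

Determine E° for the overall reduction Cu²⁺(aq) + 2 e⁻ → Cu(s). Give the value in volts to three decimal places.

+0.340 V

Standard free energies of sequential steps add: ΔG°₃ = ΔG°₁ + ΔG°₂, so n₃E°₃ = n₁E°₁ + n₂E°₂.
E°₃ = (1×+0.11 + 1×+0.57) / 2 = (+0.680) / 2 = +0.340 V.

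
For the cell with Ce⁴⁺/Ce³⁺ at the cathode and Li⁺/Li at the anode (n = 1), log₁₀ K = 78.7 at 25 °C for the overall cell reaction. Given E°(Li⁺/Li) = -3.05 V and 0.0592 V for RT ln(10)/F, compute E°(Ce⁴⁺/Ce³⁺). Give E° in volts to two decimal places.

E°cell = (0.0592/n)·log K = (0.0592/1)(78.7) = +4.659 V.
Since Ce⁴⁺/Ce³⁺ is the cathode and Li⁺/Li the anode, E°cell = E°(Ce⁴⁺/Ce³⁺) − E°(Li⁺/Li).
So E°(Ce⁴⁺/Ce³⁺) = E°cell + E°(Li⁺/Li) = +4.659 + (-3.05) = +1.61 V.

+1.61 V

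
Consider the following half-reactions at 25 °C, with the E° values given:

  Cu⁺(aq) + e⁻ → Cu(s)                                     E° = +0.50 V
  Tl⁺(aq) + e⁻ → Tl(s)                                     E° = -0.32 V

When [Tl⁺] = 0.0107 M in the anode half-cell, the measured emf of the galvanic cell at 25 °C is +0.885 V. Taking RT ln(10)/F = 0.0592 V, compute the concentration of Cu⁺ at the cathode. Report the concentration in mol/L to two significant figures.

Cu⁺/Cu is the cathode, Tl⁺/Tl the anode: E°cell = +0.82 V, n = 1.
Overall reaction: Cu⁺(aq) + Tl(s) → Cu(s) + Tl⁺(aq); Q = [Tl⁺]^1/[Cu⁺]^1.
From E = E° − (0.0592/n) log Q: log Q = (E° − E)·n/0.0592 = (+0.82 − (+0.885))·1/0.0592 = -1.0980.
So 1·log[Cu⁺] = 1·log(0.0107) − log Q = -1.9706 − (-1.0980) = -0.8726; [Cu⁺] = 10^(-0.8726) ≈ 0.13 M.

0.13 M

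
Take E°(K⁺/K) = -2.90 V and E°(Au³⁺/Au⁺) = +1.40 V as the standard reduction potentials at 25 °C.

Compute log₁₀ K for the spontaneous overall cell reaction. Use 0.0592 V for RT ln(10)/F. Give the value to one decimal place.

Cathode: Au³⁺/Au⁺; anode: K⁺/K. E°cell = +4.30 V, n = 2.
log K = nE°cell / 0.0592 = (2)(+4.30) / 0.0592 = 145.3.

145.3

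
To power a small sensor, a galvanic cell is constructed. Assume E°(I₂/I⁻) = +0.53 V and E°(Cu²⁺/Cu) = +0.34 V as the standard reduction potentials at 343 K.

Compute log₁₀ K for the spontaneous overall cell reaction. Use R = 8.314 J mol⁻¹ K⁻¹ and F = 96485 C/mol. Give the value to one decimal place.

Cathode: I₂/I⁻; anode: Cu²⁺/Cu. E°cell = (+0.53) − (+0.34) = +0.19 V, with n = 2.
ΔG° = −nFE° = −RT ln K, so ln K = nFE°/(RT) = (2)(96485)(+0.19) / ((8.314)(343)) = 12.857.
log₁₀ K = 12.857 / ln 10 = 5.6.

5.6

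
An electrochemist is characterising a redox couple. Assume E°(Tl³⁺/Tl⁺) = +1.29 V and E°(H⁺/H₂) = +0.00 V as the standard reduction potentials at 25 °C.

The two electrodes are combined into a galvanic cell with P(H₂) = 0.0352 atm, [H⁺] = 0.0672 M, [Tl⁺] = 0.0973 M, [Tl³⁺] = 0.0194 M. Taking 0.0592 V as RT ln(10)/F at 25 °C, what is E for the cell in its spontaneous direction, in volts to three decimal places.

Tl³⁺/Tl⁺ is the cathode (higher E°), H⁺/H₂ the anode: E°cell = +1.29 − (+0.00) = +1.29 V, n = 2.
Overall: Tl³⁺(aq) + H₂(g) → Tl⁺(aq) + 2 H⁺(aq)
Q = [Tl⁺]·[H⁺]^2 / ([Tl³⁺]·P(H₂)); log Q = -0.191.
E = E° − (0.0592/n) log Q = +1.29 − (0.0592/2)(-0.191) = +1.296 V.

+1.296 V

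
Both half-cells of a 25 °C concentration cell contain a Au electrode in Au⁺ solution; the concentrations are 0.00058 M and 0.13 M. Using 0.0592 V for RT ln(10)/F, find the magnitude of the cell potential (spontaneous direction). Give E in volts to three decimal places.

For a concentration cell E°cell = 0. The 0.13 M side is the cathode (reduction is favoured where [Au⁺] is higher).
With n = 1, E = −(0.0592/1) log([Au⁺]ₐₙ/[Au⁺]꜀ₐₜ) = −(0.0592/1) log(0.00058/0.13) = −(0.0592/1)(-2.351) = +0.139 V.

+0.139 V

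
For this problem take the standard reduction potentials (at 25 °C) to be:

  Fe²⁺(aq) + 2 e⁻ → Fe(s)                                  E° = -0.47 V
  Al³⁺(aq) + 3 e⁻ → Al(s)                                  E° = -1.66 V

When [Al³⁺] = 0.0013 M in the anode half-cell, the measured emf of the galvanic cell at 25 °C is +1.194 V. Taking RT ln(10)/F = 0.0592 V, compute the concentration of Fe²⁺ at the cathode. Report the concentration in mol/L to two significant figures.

0.016 M

Fe²⁺/Fe is the cathode, Al³⁺/Al the anode: E°cell = +1.19 V, n = 6.
Overall reaction: 3 Fe²⁺(aq) + 2 Al(s) → 3 Fe(s) + 2 Al³⁺(aq); Q = [Al³⁺]^2/[Fe²⁺]^3.
From E = E° − (0.0592/n) log Q: log Q = (E° − E)·n/0.0592 = (+1.19 − (+1.194))·6/0.0592 = -0.4054.
So 3·log[Fe²⁺] = 2·log(0.0013) − log Q = -5.7721 − (-0.4054) = -5.3667; log[Fe²⁺] = -5.3667 / 3 = -1.7889; [Fe²⁺] = 10^(-1.7889) ≈ 0.016 M.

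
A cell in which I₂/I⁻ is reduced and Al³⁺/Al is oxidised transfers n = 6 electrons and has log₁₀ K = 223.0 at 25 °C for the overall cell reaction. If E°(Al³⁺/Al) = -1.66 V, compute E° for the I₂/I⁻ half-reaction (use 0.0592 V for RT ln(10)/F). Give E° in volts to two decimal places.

E°cell = (0.0592/n)·log K = (0.0592/6)(223.0) = +2.200 V.
Since I₂/I⁻ is the cathode and Al³⁺/Al the anode, E°cell = E°(I₂/I⁻) − E°(Al³⁺/Al).
So E°(I₂/I⁻) = E°cell + E°(Al³⁺/Al) = +2.200 + (-1.66) = +0.54 V.

+0.54 V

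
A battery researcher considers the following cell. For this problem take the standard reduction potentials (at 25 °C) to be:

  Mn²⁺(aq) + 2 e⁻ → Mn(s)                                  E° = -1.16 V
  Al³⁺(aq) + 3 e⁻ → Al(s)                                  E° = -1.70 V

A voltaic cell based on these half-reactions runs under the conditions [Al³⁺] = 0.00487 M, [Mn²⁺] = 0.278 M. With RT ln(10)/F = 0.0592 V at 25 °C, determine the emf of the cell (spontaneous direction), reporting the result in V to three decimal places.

Mn²⁺/Mn is the cathode (higher E°), Al³⁺/Al the anode: E°cell = -1.16 − (-1.70) = +0.54 V, n = 6.
Overall: 3 Mn²⁺(aq) + 2 Al(s) → 3 Mn(s) + 2 Al³⁺(aq)
Q = [Al³⁺]^2 / ([Mn²⁺]^3); log Q = -2.957.
E = E° − (0.0592/n) log Q = +0.54 − (0.0592/6)(-2.957) = +0.569 V.

+0.569 V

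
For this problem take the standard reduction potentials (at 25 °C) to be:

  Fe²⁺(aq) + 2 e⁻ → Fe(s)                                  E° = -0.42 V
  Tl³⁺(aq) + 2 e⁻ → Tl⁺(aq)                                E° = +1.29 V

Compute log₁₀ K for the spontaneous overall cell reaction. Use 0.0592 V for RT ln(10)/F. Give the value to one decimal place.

Cathode: Tl³⁺/Tl⁺; anode: Fe²⁺/Fe. E°cell = +1.71 V, n = 2.
log K = nE°cell / 0.0592 = (2)(+1.71) / 0.0592 = 57.8.

57.8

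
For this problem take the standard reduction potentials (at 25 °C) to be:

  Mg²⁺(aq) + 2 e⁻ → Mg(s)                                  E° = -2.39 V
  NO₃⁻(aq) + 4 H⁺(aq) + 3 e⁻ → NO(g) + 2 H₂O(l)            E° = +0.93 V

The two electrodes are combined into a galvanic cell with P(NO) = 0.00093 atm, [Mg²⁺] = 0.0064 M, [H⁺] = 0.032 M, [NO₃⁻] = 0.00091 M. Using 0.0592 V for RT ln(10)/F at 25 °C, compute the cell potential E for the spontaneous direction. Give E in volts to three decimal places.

+3.267 V

NO₃⁻/NO is the cathode (higher E°), Mg²⁺/Mg the anode: E°cell = +0.93 − (-2.39) = +3.32 V, n = 6.
Overall: 2 NO₃⁻(aq) + 8 H⁺(aq) + 3 Mg(s) → 2 NO(g) + 4 H₂O(l) + 3 Mg²⁺(aq)
Q = P(NO)^2·[Mg²⁺]^3 / ([NO₃⁻]^2·[H⁺]^8); log Q = 5.396.
E = E° − (0.0592/n) log Q = +3.32 − (0.0592/6)(5.396) = +3.267 V.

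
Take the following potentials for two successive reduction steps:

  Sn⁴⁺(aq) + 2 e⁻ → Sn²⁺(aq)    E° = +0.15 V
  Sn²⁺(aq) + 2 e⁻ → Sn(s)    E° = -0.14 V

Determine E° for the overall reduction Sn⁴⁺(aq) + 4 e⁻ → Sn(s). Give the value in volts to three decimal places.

+0.005 V

Since ΔG° = −nFE° is additive over sequential reductions, n₃E°₃ = n₁E°₁ + n₂E°₂.
E°₃ = (2×+0.15 + 2×-0.14) / 4 = (+0.020) / 4 = +0.005 V.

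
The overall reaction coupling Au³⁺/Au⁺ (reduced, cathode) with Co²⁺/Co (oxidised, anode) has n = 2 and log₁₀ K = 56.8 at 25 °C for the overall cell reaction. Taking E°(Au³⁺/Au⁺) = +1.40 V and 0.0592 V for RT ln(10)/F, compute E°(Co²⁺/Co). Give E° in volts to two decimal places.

-0.28 V

E°cell = (0.0592/n)·log K = (0.0592/2)(56.8) = +1.681 V.
Since Au³⁺/Au⁺ is the cathode and Co²⁺/Co the anode, E°cell = E°(Au³⁺/Au⁺) − E°(Co²⁺/Co).
So E°(Co²⁺/Co) = E°(Au³⁺/Au⁺) − E°cell = (+1.40) − (+1.681) = -0.28 V.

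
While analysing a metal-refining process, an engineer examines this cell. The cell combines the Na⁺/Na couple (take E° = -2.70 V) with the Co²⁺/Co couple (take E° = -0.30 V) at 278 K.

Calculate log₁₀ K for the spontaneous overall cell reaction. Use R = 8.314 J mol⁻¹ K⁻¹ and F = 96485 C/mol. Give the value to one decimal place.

87.0

Cathode: Co²⁺/Co; anode: Na⁺/Na. E°cell = (-0.30) − (-2.70) = +2.40 V, with n = 2.
ΔG° = −nFE° = −RT ln K, so ln K = nFE°/(RT) = (2)(96485)(+2.40) / ((8.314)(278)) = 200.376.
log₁₀ K = 200.376 / ln 10 = 87.0.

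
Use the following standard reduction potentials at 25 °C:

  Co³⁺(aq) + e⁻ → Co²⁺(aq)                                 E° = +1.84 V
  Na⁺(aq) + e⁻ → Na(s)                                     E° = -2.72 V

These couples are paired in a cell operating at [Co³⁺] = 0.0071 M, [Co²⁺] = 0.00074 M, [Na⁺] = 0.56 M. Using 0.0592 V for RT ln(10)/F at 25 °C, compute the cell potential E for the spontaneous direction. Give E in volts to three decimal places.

Co³⁺/Co²⁺ is the cathode (higher E°), Na⁺/Na the anode: E°cell = +1.84 − (-2.72) = +4.56 V, n = 1.
Overall: Co³⁺(aq) + Na(s) → Co²⁺(aq) + Na⁺(aq)
Q = [Co²⁺]·[Na⁺] / ([Co³⁺]); log Q = -1.234.
E = E° − (0.0592/n) log Q = +4.56 − (0.0592/1)(-1.234) = +4.633 V.

+4.633 V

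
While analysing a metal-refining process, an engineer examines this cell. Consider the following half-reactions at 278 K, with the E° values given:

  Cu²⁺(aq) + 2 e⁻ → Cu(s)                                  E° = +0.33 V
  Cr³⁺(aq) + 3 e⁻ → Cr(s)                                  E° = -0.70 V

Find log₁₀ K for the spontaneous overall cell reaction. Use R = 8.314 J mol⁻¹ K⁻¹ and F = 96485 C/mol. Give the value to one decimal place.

112.0

Cathode: Cu²⁺/Cu; anode: Cr³⁺/Cr. E°cell = (+0.33) − (-0.70) = +1.03 V, with n = 6.
ΔG° = −nFE° = −RT ln K, so ln K = nFE°/(RT) = (6)(96485)(+1.03) / ((8.314)(278)) = 257.984.
log₁₀ K = 257.984 / ln 10 = 112.0.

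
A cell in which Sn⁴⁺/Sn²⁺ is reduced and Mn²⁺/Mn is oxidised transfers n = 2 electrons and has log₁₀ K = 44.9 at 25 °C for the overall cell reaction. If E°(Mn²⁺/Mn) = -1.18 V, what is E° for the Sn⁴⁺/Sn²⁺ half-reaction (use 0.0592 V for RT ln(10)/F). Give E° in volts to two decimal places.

E°cell = (0.0592/n)·log K = (0.0592/2)(44.9) = +1.329 V.
Since Sn⁴⁺/Sn²⁺ is the cathode and Mn²⁺/Mn the anode, E°cell = E°(Sn⁴⁺/Sn²⁺) − E°(Mn²⁺/Mn).
So E°(Sn⁴⁺/Sn²⁺) = E°cell + E°(Mn²⁺/Mn) = +1.329 + (-1.18) = +0.15 V.

+0.15 V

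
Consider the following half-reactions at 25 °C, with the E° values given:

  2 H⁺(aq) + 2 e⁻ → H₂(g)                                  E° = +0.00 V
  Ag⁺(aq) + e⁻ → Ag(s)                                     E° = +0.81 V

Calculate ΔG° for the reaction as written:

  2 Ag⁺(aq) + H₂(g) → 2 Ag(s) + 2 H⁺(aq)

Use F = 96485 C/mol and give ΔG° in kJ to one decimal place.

As written, Ag⁺/Ag is reduced (cathode) and H⁺/H₂ is oxidised (anode), so E°cell = (+0.81) − (+0.00) = +0.81 V.
Balancing electrons gives n = 2.
ΔG° = −nFE° = −(2)(96485)(+0.81) = -156,306 J = -156.3 kJ.

-156.3 kJ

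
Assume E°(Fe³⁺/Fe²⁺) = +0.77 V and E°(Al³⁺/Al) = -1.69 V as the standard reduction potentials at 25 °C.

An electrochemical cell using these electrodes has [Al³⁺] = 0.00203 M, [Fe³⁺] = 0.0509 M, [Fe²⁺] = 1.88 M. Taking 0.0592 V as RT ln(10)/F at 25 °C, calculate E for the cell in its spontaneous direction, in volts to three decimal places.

+2.420 V

Fe³⁺/Fe²⁺ is the cathode (higher E°), Al³⁺/Al the anode: E°cell = +0.77 − (-1.69) = +2.46 V, n = 3.
Overall: 3 Fe³⁺(aq) + Al(s) → 3 Fe²⁺(aq) + Al³⁺(aq)
Q = [Fe²⁺]^3·[Al³⁺] / ([Fe³⁺]^3); log Q = 2.010.
E = E° − (0.0592/n) log Q = +2.46 − (0.0592/3)(2.010) = +2.420 V.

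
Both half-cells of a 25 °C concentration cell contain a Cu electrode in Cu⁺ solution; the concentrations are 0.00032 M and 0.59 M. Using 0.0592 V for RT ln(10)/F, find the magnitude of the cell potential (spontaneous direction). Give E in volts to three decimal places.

+0.193 V

For a concentration cell E°cell = 0. The 0.59 M side is the cathode (reduction is favoured where [Cu⁺] is higher).
With n = 1, E = −(0.0592/1) log([Cu⁺]ₐₙ/[Cu⁺]꜀ₐₜ) = −(0.0592/1) log(0.00032/0.59) = −(0.0592/1)(-3.266) = +0.193 V.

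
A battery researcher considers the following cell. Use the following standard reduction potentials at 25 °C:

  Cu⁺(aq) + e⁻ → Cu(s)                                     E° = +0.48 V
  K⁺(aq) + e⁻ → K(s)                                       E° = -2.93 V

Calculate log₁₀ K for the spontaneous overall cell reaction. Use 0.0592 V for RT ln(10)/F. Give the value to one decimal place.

57.6

Cathode: Cu⁺/Cu; anode: K⁺/K. E°cell = +3.41 V, n = 1.
log K = nE°cell / 0.0592 = (1)(+3.41) / 0.0592 = 57.6.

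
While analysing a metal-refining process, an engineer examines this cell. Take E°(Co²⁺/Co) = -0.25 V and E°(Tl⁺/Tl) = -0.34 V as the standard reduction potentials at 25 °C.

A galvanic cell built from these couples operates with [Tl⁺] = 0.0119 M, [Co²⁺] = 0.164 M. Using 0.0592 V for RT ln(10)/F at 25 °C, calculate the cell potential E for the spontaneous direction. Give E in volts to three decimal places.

Co²⁺/Co is the cathode (higher E°), Tl⁺/Tl the anode: E°cell = -0.25 − (-0.34) = +0.09 V, n = 2.
Overall: Co²⁺(aq) + 2 Tl(s) → Co(s) + 2 Tl⁺(aq)
Q = [Tl⁺]^2 / ([Co²⁺]); log Q = -3.064.
E = E° − (0.0592/n) log Q = +0.09 − (0.0592/2)(-3.064) = +0.181 V.

+0.181 V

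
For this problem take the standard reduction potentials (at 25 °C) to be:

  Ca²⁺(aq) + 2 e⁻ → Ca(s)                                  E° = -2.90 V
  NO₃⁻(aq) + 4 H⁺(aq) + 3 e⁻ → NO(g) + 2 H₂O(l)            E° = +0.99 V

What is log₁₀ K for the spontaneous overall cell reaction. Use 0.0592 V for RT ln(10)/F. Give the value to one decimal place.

394.3

Cathode: NO₃⁻/NO; anode: Ca²⁺/Ca. E°cell = +3.89 V, n = 6.
log K = nE°cell / 0.0592 = (6)(+3.89) / 0.0592 = 394.3.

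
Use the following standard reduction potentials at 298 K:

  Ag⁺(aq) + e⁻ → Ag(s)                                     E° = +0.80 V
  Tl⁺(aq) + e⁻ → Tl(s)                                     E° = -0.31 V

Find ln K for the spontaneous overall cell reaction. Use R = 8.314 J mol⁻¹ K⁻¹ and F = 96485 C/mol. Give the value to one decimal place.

43.2

Cathode: Ag⁺/Ag; anode: Tl⁺/Tl. E°cell = (+0.80) − (-0.31) = +1.11 V, with n = 1.
ΔG° = −nFE° = −RT ln K, so ln K = nFE°/(RT) = (1)(96485)(+1.11) / ((8.314)(298)) = 43.227.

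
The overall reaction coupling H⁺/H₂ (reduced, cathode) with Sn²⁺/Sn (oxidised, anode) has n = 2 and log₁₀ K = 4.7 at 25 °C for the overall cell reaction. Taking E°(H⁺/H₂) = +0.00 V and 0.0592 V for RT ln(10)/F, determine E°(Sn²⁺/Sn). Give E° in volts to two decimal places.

E°cell = (0.0592/n)·log K = (0.0592/2)(4.7) = +0.139 V.
Since H⁺/H₂ is the cathode and Sn²⁺/Sn the anode, E°cell = E°(H⁺/H₂) − E°(Sn²⁺/Sn).
So E°(Sn²⁺/Sn) = E°(H⁺/H₂) − E°cell = (+0.00) − (+0.139) = -0.14 V.

-0.14 V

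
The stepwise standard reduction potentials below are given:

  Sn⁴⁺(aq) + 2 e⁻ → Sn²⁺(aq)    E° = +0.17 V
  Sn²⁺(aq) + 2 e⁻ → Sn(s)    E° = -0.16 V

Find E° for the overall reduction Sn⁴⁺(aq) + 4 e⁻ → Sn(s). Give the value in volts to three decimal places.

Since ΔG° = −nFE° is additive over sequential reductions, n₃E°₃ = n₁E°₁ + n₂E°₂.
E°₃ = (2×+0.17 + 2×-0.16) / 4 = (+0.020) / 4 = +0.005 V.

+0.005 V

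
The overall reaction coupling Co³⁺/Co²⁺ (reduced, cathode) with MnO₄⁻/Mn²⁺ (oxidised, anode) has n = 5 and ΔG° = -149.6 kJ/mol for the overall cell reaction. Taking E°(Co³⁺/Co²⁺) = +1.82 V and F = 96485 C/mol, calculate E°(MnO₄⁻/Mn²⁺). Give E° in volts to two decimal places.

E°cell = −ΔG°/(nF) = −(-149.6×10³)/((5)(96485)) = +0.310 V.
Since Co³⁺/Co²⁺ is the cathode and MnO₄⁻/Mn²⁺ the anode, E°cell = E°(Co³⁺/Co²⁺) − E°(MnO₄⁻/Mn²⁺).
So E°(MnO₄⁻/Mn²⁺) = E°(Co³⁺/Co²⁺) − E°cell = (+1.82) − (+0.310) = +1.51 V.

+1.51 V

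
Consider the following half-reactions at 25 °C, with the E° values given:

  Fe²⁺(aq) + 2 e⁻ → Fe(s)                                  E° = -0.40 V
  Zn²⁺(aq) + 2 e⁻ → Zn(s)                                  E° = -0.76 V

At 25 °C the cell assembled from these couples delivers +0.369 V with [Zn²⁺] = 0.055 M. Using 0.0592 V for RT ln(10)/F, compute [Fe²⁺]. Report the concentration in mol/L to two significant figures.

0.11 M

Fe²⁺/Fe is the cathode, Zn²⁺/Zn the anode: E°cell = +0.36 V, n = 2.
Overall reaction: Fe²⁺(aq) + Zn(s) → Fe(s) + Zn²⁺(aq); Q = [Zn²⁺]^1/[Fe²⁺]^1.
From E = E° − (0.0592/n) log Q: log Q = (E° − E)·n/0.0592 = (+0.36 − (+0.369))·2/0.0592 = -0.3041.
So 1·log[Fe²⁺] = 1·log(0.055) − log Q = -1.2596 − (-0.3041) = -0.9555; [Fe²⁺] = 10^(-0.9555) ≈ 0.11 M.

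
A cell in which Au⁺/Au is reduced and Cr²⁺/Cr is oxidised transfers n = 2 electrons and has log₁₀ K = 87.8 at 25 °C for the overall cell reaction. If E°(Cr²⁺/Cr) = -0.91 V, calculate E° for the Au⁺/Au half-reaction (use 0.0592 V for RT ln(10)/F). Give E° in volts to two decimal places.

+1.69 V

E°cell = (0.0592/n)·log K = (0.0592/2)(87.8) = +2.599 V.
Since Au⁺/Au is the cathode and Cr²⁺/Cr the anode, E°cell = E°(Au⁺/Au) − E°(Cr²⁺/Cr).
So E°(Au⁺/Au) = E°cell + E°(Cr²⁺/Cr) = +2.599 + (-0.91) = +1.69 V.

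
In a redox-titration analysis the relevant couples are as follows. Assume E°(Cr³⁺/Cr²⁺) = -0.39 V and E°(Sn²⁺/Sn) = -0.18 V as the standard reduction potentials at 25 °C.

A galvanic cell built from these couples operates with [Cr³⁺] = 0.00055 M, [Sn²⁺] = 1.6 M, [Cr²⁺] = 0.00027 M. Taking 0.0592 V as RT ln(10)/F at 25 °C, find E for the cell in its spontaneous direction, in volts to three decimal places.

+0.198 V

Sn²⁺/Sn is the cathode (higher E°), Cr³⁺/Cr²⁺ the anode: E°cell = -0.18 − (-0.39) = +0.21 V, n = 2.
Overall: Sn²⁺(aq) + 2 Cr²⁺(aq) → Sn(s) + 2 Cr³⁺(aq)
Q = [Cr³⁺]^2 / ([Sn²⁺]·[Cr²⁺]^2); log Q = 0.414.
E = E° − (0.0592/n) log Q = +0.21 − (0.0592/2)(0.414) = +0.198 V.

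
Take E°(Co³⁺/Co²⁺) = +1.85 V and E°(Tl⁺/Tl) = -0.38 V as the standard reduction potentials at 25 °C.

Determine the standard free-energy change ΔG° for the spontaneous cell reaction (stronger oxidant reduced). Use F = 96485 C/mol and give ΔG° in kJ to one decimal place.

Co³⁺/Co²⁺ (E° = +1.85 V) is the cathode; Tl⁺/Tl (E° = -0.38 V) is the anode, so E°cell = +2.23 V.
Balancing electrons gives n = 1 (lcm of 1 and 1).
ΔG° = −nFE° = −(1)(96485)(+2.23) = -215,162 J = -215.2 kJ.

-215.2 kJ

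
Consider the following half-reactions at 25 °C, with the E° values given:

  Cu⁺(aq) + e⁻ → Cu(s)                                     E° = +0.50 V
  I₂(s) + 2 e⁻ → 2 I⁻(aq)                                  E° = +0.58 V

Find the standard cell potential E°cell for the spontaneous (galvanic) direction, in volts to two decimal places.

The I₂/I⁻ couple has the higher reduction potential, so it is the cathode; Cu⁺/Cu is oxidised at the anode.
E°cell = E°(cathode) − E°(anode) = (+0.58) − (+0.50) = +0.08 V.

+0.08 V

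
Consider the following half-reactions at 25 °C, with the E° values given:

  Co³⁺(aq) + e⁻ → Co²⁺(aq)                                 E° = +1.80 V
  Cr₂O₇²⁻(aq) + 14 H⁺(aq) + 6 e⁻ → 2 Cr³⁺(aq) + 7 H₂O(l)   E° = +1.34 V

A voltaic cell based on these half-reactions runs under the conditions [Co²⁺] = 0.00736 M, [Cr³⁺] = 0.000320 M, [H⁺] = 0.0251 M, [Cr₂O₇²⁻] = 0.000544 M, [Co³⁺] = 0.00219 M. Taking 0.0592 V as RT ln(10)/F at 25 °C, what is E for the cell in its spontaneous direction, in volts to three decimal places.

+0.613 V

Co³⁺/Co²⁺ is the cathode (higher E°), Cr₂O₇²⁻/Cr³⁺ the anode: E°cell = +1.80 − (+1.34) = +0.46 V, n = 6.
Overall: 6 Co³⁺(aq) + 2 Cr³⁺(aq) + 7 H₂O(l) → 6 Co²⁺(aq) + Cr₂O₇²⁻(aq) + 14 H⁺(aq)
Q = [Co²⁺]^6·[Cr₂O₇²⁻]·[H⁺]^14 / ([Co³⁺]^6·[Cr³⁺]^2); log Q = -15.521.
E = E° − (0.0592/n) log Q = +0.46 − (0.0592/6)(-15.521) = +0.613 V.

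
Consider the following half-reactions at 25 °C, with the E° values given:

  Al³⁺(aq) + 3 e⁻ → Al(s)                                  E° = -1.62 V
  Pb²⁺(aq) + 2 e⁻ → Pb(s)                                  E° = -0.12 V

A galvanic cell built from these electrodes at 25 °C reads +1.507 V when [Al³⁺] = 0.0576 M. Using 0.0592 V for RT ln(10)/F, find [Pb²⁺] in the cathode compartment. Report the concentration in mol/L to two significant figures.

Pb²⁺/Pb is the cathode, Al³⁺/Al the anode: E°cell = +1.50 V, n = 6.
Overall reaction: 3 Pb²⁺(aq) + 2 Al(s) → 3 Pb(s) + 2 Al³⁺(aq); Q = [Al³⁺]^2/[Pb²⁺]^3.
From E = E° − (0.0592/n) log Q: log Q = (E° − E)·n/0.0592 = (+1.50 − (+1.507))·6/0.0592 = -0.7095.
So 3·log[Pb²⁺] = 2·log(0.0576) − log Q = -2.4792 − (-0.7095) = -1.7697; log[Pb²⁺] = -1.7697 / 3 = -0.5899; [Pb²⁺] = 10^(-0.5899) ≈ 0.26 M.

0.26 M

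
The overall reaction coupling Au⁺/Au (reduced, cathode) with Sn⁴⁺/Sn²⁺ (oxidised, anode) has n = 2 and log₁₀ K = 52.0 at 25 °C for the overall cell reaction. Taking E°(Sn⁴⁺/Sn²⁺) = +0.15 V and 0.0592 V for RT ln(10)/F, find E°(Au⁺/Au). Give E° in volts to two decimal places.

+1.69 V

E°cell = (0.0592/n)·log K = (0.0592/2)(52.0) = +1.539 V.
Since Au⁺/Au is the cathode and Sn⁴⁺/Sn²⁺ the anode, E°cell = E°(Au⁺/Au) − E°(Sn⁴⁺/Sn²⁺).
So E°(Au⁺/Au) = E°cell + E°(Sn⁴⁺/Sn²⁺) = +1.539 + (+0.15) = +1.69 V.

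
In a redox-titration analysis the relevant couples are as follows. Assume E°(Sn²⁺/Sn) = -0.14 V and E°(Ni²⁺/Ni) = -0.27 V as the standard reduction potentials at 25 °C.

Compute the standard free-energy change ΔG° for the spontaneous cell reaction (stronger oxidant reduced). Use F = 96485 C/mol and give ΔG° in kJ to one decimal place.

-25.1 kJ

Sn²⁺/Sn (E° = -0.14 V) is the cathode; Ni²⁺/Ni (E° = -0.27 V) is the anode, so E°cell = +0.13 V.
Balancing electrons gives n = 2 (lcm of 2 and 2).
ΔG° = −nFE° = −(2)(96485)(+0.13) = -25,086 J = -25.1 kJ.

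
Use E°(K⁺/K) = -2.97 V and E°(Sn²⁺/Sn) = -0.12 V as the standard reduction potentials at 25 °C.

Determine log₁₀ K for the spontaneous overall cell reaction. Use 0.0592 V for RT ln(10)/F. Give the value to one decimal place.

96.3

Cathode: Sn²⁺/Sn; anode: K⁺/K. E°cell = +2.85 V, n = 2.
log K = nE°cell / 0.0592 = (2)(+2.85) / 0.0592 = 96.3.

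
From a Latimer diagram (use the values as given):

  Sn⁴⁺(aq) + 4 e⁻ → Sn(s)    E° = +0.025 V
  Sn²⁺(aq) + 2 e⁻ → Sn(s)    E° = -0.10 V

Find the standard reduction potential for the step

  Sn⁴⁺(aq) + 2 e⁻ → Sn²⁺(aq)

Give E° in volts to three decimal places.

+0.150 V

Sequential free energies add, so n₃E°₃ = n₁E°₁ + n₂E°₂.
With n₃ = 4, and the known step contributing 2×(-0.10) V, the unknown satisfies 2·E° = 4×(+0.025) − 2×(-0.10) = +0.300.
E° = +0.300 / 2 = +0.150 V.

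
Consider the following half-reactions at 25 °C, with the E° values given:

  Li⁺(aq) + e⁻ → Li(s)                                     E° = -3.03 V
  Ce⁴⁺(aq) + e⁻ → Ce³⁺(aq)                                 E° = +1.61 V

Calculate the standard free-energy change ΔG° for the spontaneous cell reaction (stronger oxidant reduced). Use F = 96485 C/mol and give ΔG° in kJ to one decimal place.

-447.7 kJ

Ce⁴⁺/Ce³⁺ (E° = +1.61 V) is the cathode; Li⁺/Li (E° = -3.03 V) is the anode, so E°cell = +4.64 V.
Balancing electrons gives n = 1 (lcm of 1 and 1).
ΔG° = −nFE° = −(1)(96485)(+4.64) = -447,690 J = -447.7 kJ.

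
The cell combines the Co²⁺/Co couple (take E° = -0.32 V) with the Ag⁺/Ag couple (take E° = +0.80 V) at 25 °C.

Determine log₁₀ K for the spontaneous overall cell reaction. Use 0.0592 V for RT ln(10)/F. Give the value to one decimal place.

37.8

Cathode: Ag⁺/Ag; anode: Co²⁺/Co. E°cell = +1.12 V, n = 2.
log K = nE°cell / 0.0592 = (2)(+1.12) / 0.0592 = 37.8.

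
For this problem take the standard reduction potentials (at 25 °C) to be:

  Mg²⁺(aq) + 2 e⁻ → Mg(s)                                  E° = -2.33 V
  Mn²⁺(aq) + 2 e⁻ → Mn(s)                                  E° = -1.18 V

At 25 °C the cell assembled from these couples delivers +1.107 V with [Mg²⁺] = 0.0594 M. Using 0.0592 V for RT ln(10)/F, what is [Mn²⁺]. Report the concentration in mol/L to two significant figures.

Mn²⁺/Mn is the cathode, Mg²⁺/Mg the anode: E°cell = +1.15 V, n = 2.
Overall reaction: Mn²⁺(aq) + Mg(s) → Mn(s) + Mg²⁺(aq); Q = [Mg²⁺]^1/[Mn²⁺]^1.
From E = E° − (0.0592/n) log Q: log Q = (E° − E)·n/0.0592 = (+1.15 − (+1.107))·2/0.0592 = 1.4527.
So 1·log[Mn²⁺] = 1·log(0.0594) − log Q = -1.2262 − (1.4527) = -2.6789; [Mn²⁺] = 10^(-2.6789) ≈ 0.0021 M.

0.0021 M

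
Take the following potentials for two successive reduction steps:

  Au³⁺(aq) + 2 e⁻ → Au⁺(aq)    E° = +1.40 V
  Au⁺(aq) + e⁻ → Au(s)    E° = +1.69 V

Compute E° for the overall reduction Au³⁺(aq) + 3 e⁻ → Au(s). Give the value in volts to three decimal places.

Since ΔG° = −nFE° is additive over sequential reductions, n₃E°₃ = n₁E°₁ + n₂E°₂.
E°₃ = (2×+1.40 + 1×+1.69) / 3 = (+4.490) / 3 = +1.497 V.
Simply averaging or adding the two E° values would be wrong; the electron-weighted sum is required.

+1.497 V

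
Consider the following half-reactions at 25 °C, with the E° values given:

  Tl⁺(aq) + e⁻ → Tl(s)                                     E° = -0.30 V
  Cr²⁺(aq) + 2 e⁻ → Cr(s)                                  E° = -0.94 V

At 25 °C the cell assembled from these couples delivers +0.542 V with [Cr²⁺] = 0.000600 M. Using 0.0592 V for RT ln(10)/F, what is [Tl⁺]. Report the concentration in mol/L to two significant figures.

Tl⁺/Tl is the cathode, Cr²⁺/Cr the anode: E°cell = +0.64 V, n = 2.
Overall reaction: 2 Tl⁺(aq) + Cr(s) → 2 Tl(s) + Cr²⁺(aq); Q = [Cr²⁺]^1/[Tl⁺]^2.
From E = E° − (0.0592/n) log Q: log Q = (E° − E)·n/0.0592 = (+0.64 − (+0.542))·2/0.0592 = 3.3108.
So 2·log[Tl⁺] = 1·log(0.0006) − log Q = -3.2218 − (3.3108) = -6.5326; log[Tl⁺] = -6.5326 / 2 = -3.2663; [Tl⁺] = 10^(-3.2663) ≈ 0.00054 M.

0.00054 M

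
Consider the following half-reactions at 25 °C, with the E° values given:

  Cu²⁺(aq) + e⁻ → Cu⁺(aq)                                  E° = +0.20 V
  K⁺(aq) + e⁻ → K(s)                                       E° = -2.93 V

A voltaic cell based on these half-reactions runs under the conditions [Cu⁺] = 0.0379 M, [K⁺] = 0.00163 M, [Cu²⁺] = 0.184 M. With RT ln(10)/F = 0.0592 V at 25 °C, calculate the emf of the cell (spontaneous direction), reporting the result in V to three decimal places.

+3.336 V

Cu²⁺/Cu⁺ is the cathode (higher E°), K⁺/K the anode: E°cell = +0.20 − (-2.93) = +3.13 V, n = 1.
Overall: Cu²⁺(aq) + K(s) → Cu⁺(aq) + K⁺(aq)
Q = [Cu⁺]·[K⁺] / ([Cu²⁺]); log Q = -3.474.
E = E° − (0.0592/n) log Q = +3.13 − (0.0592/1)(-3.474) = +3.336 V.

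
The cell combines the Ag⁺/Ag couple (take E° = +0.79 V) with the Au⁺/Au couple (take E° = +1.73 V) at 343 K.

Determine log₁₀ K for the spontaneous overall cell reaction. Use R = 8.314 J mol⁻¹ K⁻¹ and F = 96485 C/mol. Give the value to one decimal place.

Cathode: Au⁺/Au; anode: Ag⁺/Ag. E°cell = (+1.73) − (+0.79) = +0.94 V, with n = 1.
ΔG° = −nFE° = −RT ln K, so ln K = nFE°/(RT) = (1)(96485)(+0.94) / ((8.314)(343)) = 31.804.
log₁₀ K = 31.804 / ln 10 = 13.8.

13.8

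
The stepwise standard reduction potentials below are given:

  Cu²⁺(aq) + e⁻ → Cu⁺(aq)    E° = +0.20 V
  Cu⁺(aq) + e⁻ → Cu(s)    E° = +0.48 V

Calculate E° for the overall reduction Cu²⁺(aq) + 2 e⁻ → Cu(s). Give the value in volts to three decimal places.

Adding the free-energy changes (−nFE°) of the two steps gives −n₃FE°₃ = −n₁FE°₁ − n₂FE°₂.
E°₃ = (1×+0.20 + 1×+0.48) / 2 = (+0.680) / 2 = +0.340 V.

+0.340 V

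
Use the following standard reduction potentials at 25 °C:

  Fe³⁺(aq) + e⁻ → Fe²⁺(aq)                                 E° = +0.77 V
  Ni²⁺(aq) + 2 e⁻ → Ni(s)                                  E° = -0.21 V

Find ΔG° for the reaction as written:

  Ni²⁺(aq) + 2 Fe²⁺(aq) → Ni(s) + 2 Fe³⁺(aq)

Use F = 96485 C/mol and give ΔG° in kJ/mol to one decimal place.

As written, Ni²⁺/Ni is reduced (cathode) and Fe³⁺/Fe²⁺ is oxidised (anode), so E°cell = (-0.21) − (+0.77) = -0.98 V.
Balancing electrons gives n = 2.
ΔG° = −nFE° = −(2)(96485)(-0.98) = 189,111 J = +189.1 kJ/mol.

+189.1 kJ/mol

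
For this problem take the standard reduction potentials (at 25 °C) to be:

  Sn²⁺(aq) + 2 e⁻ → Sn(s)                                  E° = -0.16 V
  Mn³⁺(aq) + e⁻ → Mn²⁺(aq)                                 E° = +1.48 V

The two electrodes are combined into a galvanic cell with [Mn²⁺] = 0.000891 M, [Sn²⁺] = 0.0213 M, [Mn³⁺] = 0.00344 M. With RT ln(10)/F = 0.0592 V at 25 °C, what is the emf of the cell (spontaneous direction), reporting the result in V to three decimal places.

+1.724 V

Mn³⁺/Mn²⁺ is the cathode (higher E°), Sn²⁺/Sn the anode: E°cell = +1.48 − (-0.16) = +1.64 V, n = 2.
Overall: 2 Mn³⁺(aq) + Sn(s) → 2 Mn²⁺(aq) + Sn²⁺(aq)
Q = [Mn²⁺]^2·[Sn²⁺] / ([Mn³⁺]^2); log Q = -2.845.
E = E° − (0.0592/n) log Q = +1.64 − (0.0592/2)(-2.845) = +1.724 V.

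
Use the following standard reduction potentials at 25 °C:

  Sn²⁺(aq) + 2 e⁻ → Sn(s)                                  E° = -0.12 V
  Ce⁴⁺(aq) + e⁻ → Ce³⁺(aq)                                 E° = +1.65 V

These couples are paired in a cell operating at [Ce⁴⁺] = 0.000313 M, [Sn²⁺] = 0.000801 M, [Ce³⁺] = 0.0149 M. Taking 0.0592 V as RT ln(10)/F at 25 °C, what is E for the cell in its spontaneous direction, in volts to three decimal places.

+1.762 V

Ce⁴⁺/Ce³⁺ is the cathode (higher E°), Sn²⁺/Sn the anode: E°cell = +1.65 − (-0.12) = +1.77 V, n = 2.
Overall: 2 Ce⁴⁺(aq) + Sn(s) → 2 Ce³⁺(aq) + Sn²⁺(aq)
Q = [Ce³⁺]^2·[Sn²⁺] / ([Ce⁴⁺]^2); log Q = 0.259.
E = E° − (0.0592/n) log Q = +1.77 − (0.0592/2)(0.259) = +1.762 V.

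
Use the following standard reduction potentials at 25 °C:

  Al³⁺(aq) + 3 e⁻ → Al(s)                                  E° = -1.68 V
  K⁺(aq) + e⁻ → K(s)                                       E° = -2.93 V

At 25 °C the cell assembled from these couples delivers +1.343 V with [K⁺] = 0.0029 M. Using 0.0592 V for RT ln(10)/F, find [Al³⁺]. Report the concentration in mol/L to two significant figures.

0.0013 M

Al³⁺/Al is the cathode, K⁺/K the anode: E°cell = +1.25 V, n = 3.
Overall reaction: Al³⁺(aq) + 3 K(s) → Al(s) + 3 K⁺(aq); Q = [K⁺]^3/[Al³⁺]^1.
From E = E° − (0.0592/n) log Q: log Q = (E° − E)·n/0.0592 = (+1.25 − (+1.343))·3/0.0592 = -4.7128.
So 1·log[Al³⁺] = 3·log(0.0029) − log Q = -7.6128 − (-4.7128) = -2.9000; [Al³⁺] = 10^(-2.9000) ≈ 0.0013 M.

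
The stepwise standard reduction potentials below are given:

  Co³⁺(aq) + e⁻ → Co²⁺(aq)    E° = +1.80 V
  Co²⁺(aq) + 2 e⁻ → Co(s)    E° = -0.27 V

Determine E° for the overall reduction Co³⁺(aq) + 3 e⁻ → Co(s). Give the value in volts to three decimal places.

Standard free energies of sequential steps add: ΔG°₃ = ΔG°₁ + ΔG°₂, so n₃E°₃ = n₁E°₁ + n₂E°₂.
E°₃ = (1×+1.80 + 2×-0.27) / 3 = (+1.260) / 3 = +0.420 V.

+0.420 V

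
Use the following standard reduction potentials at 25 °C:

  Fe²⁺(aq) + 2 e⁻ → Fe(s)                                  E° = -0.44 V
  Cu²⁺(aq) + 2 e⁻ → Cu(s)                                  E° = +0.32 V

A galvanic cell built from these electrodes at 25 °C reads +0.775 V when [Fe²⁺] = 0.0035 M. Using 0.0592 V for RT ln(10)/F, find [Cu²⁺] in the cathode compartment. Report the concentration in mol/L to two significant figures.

0.011 M

Cu²⁺/Cu is the cathode, Fe²⁺/Fe the anode: E°cell = +0.76 V, n = 2.
Overall reaction: Cu²⁺(aq) + Fe(s) → Cu(s) + Fe²⁺(aq); Q = [Fe²⁺]^1/[Cu²⁺]^1.
From E = E° − (0.0592/n) log Q: log Q = (E° − E)·n/0.0592 = (+0.76 − (+0.775))·2/0.0592 = -0.5068.
So 1·log[Cu²⁺] = 1·log(0.0035) − log Q = -2.4559 − (-0.5068) = -1.9491; [Cu²⁺] = 10^(-1.9491) ≈ 0.011 M.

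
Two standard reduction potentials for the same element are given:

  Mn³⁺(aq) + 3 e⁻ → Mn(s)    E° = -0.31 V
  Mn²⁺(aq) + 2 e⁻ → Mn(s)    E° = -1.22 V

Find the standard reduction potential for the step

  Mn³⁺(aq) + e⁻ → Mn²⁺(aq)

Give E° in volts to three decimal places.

Sequential free energies add, so n₃E°₃ = n₁E°₁ + n₂E°₂.
With n₃ = 3, and the known step contributing 2×(-1.22) V, the unknown satisfies 1·E° = 3×(-0.31) − 2×(-1.22) = +1.510.
E° = +1.510 / 1 = +1.510 V.

+1.510 V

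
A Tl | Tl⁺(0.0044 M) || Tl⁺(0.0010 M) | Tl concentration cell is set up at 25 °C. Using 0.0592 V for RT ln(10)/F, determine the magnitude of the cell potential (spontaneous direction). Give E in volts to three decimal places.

+0.038 V

For a concentration cell E°cell = 0. The 0.0044 M side is the cathode (reduction is favoured where [Tl⁺] is higher).
With n = 1, E = −(0.0592/1) log([Tl⁺]ₐₙ/[Tl⁺]꜀ₐₜ) = −(0.0592/1) log(0.001/0.0044) = −(0.0592/1)(-0.643) = +0.038 V.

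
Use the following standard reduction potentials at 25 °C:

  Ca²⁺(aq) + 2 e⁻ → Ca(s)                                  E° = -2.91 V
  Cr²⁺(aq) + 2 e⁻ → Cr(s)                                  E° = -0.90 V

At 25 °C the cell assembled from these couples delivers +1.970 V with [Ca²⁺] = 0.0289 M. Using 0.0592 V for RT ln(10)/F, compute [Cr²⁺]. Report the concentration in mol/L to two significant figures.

Cr²⁺/Cr is the cathode, Ca²⁺/Ca the anode: E°cell = +2.01 V, n = 2.
Overall reaction: Cr²⁺(aq) + Ca(s) → Cr(s) + Ca²⁺(aq); Q = [Ca²⁺]^1/[Cr²⁺]^1.
From E = E° − (0.0592/n) log Q: log Q = (E° − E)·n/0.0592 = (+2.01 − (+1.970))·2/0.0592 = 1.3514.
So 1·log[Cr²⁺] = 1·log(0.0289) − log Q = -1.5391 − (1.3514) = -2.8905; [Cr²⁺] = 10^(-2.8905) ≈ 0.0013 M.

0.0013 M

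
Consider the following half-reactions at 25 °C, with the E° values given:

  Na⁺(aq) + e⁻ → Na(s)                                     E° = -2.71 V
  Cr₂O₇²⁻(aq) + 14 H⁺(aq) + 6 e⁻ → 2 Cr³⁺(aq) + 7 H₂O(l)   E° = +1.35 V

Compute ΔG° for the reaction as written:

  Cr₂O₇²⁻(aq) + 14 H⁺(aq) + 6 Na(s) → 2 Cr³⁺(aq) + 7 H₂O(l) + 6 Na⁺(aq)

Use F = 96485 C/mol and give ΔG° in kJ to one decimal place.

-2350.4 kJ

As written, Cr₂O₇²⁻/Cr³⁺ is reduced (cathode) and Na⁺/Na is oxidised (anode), so E°cell = (+1.35) − (-2.71) = +4.06 V.
Balancing electrons gives n = 6.
ΔG° = −nFE° = −(6)(96485)(+4.06) = -2,350,375 J = -2350.4 kJ.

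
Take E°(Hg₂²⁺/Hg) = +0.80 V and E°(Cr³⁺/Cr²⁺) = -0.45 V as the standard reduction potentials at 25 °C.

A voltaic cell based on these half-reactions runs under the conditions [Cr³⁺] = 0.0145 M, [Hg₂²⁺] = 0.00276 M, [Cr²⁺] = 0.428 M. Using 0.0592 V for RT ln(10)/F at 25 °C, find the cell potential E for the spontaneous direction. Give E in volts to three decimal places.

Hg₂²⁺/Hg is the cathode (higher E°), Cr³⁺/Cr²⁺ the anode: E°cell = +0.80 − (-0.45) = +1.25 V, n = 2.
Overall: Hg₂²⁺(aq) + 2 Cr²⁺(aq) → 2 Hg(l) + 2 Cr³⁺(aq)
Q = [Cr³⁺]^2 / ([Hg₂²⁺]·[Cr²⁺]^2); log Q = -0.381.
E = E° − (0.0592/n) log Q = +1.25 − (0.0592/2)(-0.381) = +1.261 V.

+1.261 V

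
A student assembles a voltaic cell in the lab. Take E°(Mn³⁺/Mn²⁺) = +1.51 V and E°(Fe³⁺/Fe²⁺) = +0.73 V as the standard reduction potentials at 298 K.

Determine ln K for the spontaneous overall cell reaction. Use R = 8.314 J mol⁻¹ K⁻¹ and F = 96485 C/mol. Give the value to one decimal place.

Cathode: Mn³⁺/Mn²⁺; anode: Fe³⁺/Fe²⁺. E°cell = (+1.51) − (+0.73) = +0.78 V, with n = 1.
ΔG° = −nFE° = −RT ln K, so ln K = nFE°/(RT) = (1)(96485)(+0.78) / ((8.314)(298)) = 30.376.

30.4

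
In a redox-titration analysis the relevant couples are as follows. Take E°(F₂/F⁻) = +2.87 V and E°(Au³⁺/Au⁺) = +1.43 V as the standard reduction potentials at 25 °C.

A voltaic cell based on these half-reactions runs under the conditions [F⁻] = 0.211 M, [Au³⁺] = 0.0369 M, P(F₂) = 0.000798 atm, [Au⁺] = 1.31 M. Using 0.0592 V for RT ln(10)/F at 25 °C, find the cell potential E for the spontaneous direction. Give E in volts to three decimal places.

+1.434 V

F₂/F⁻ is the cathode (higher E°), Au³⁺/Au⁺ the anode: E°cell = +2.87 − (+1.43) = +1.44 V, n = 2.
Overall: F₂(g) + Au⁺(aq) → 2 F⁻(aq) + Au³⁺(aq)
Q = [F⁻]^2·[Au³⁺] / (P(F₂)·[Au⁺]); log Q = 0.196.
E = E° − (0.0592/n) log Q = +1.44 − (0.0592/2)(0.196) = +1.434 V.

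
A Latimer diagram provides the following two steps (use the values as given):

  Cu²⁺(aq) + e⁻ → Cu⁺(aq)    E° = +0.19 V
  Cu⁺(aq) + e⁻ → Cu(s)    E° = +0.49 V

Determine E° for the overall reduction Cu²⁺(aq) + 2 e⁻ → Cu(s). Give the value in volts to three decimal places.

Standard free energies of sequential steps add: ΔG°₃ = ΔG°₁ + ΔG°₂, so n₃E°₃ = n₁E°₁ + n₂E°₂.
E°₃ = (1×+0.19 + 1×+0.49) / 2 = (+0.680) / 2 = +0.340 V.

+0.340 V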